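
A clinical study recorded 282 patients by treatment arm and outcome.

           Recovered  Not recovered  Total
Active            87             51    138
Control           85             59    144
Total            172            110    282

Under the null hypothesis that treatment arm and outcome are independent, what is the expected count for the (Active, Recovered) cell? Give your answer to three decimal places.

Row total (Active) = 138; column total (Recovered) = 172; grand total N = 282.
Expected count = (row total × column total) / N = 138 × 172 / 282 = 84.170.

84.170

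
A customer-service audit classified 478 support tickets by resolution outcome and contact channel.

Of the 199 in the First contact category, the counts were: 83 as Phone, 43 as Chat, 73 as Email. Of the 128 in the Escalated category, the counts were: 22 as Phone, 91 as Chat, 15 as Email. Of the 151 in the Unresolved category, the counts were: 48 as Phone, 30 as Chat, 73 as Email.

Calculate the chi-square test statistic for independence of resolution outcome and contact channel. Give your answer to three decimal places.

Row totals: 199, 128, 151. Column totals: 153, 164, 161. Grand total N = 478.
Expected counts (row total × column total / N):
  First contact, Phone: 199×153/478 = 63.69665
  First contact, Chat: 199×164/478 = 68.27615
  First contact, Email: 199×161/478 = 67.02720
  Escalated, Phone: 128×153/478 = 40.97071
  Escalated, Chat: 128×164/478 = 43.91632
  Escalated, Email: 128×161/478 = 43.11297
  Unresolved, Phone: 151×153/478 = 48.33264
  Unresolved, Chat: 151×164/478 = 51.80753
  Unresolved, Email: 151×161/478 = 50.85983
Contributions (O − E)²/E:
  (83 − 63.69665)²/63.69665 = 5.8499
  (43 − 68.27615)²/68.27615 = 9.3573
  (73 − 67.02720)²/67.02720 = 0.5322
  (22 − 40.97071)²/40.97071 = 8.7840
  (91 − 43.91632)²/43.91632 = 50.4795
  (15 − 43.11297)²/43.11297 = 18.3318
  (48 − 48.33264)²/48.33264 = 0.0023
  (30 − 51.80753)²/51.80753 = 9.1795
  (73 − 50.85983)²/50.85983 = 9.6380
χ² = 5.8499 + 9.3573 + 0.5322 + 8.7840 + 50.4795 + 18.3318 + 0.0023 + 9.1795 + 9.6380 = 112.155

112.155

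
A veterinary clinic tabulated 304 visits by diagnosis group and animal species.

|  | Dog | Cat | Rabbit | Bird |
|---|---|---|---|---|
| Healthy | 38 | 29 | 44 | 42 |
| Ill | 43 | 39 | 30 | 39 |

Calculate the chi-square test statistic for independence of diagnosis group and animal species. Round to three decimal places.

4.526

Row totals: 153, 151. Column totals: 81, 68, 74, 81. Grand total N = 304.
Expected counts (row total × column total / N):
  Healthy, Dog: 153×81/304 = 40.7664
  Healthy, Cat: 153×68/304 = 34.2237
  Healthy, Rabbit: 153×74/304 = 37.2434
  Healthy, Bird: 153×81/304 = 40.7664
  Ill, Dog: 151×81/304 = 40.2336
  Ill, Cat: 151×68/304 = 33.7763
  Ill, Rabbit: 151×74/304 = 36.7566
  Ill, Bird: 151×81/304 = 40.2336
Contributions (O − E)²/E:
  (38 − 40.7664)²/40.7664 = 0.1877
  (29 − 34.2237)²/34.2237 = 0.7973
  (44 − 37.2434)²/37.2434 = 1.2258
  (42 − 40.7664)²/40.7664 = 0.0373
  (43 − 40.2336)²/40.2336 = 0.1902
  (39 − 33.7763)²/33.7763 = 0.8079
  (30 − 36.7566)²/36.7566 = 1.2420
  (39 − 40.2336)²/40.2336 = 0.0378
χ² = 0.1877 + 0.7973 + 1.2258 + 0.0373 + 0.1902 + 0.8079 + 1.2420 + 0.0378 = 4.526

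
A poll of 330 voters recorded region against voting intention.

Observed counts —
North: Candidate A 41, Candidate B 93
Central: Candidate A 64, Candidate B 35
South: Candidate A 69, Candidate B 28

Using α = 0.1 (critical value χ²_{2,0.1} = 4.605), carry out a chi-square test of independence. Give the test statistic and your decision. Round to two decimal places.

Row totals: 134, 99, 97. Column totals: 174, 156. Grand total N = 330.
Expected counts (row total × column total / N):
  North, Candidate A: 134×174/330 = 70.655
  North, Candidate B: 134×156/330 = 63.345
  Central, Candidate A: 99×174/330 = 52.200
  Central, Candidate B: 99×156/330 = 46.800
  South, Candidate A: 97×174/330 = 51.145
  South, Candidate B: 97×156/330 = 45.855
Contributions (O − E)²/E:
  (41 − 70.655)²/70.655 = 12.4467
  (93 − 63.345)²/63.345 = 13.8830
  (64 − 52.200)²/52.200 = 2.6674
  (35 − 46.800)²/46.800 = 2.9752
  (69 − 51.145)²/51.145 = 6.2333
  (28 − 45.855)²/45.855 = 6.9524
χ² = 12.4467 + 13.8830 + 2.6674 + 2.9752 + 6.2333 + 6.9524 = 45.16
df = (3−1)(2−1) = 2. Since 45.16 > 4.605, reject the null hypothesis of independence at α = 0.1.

45.16; reject H₀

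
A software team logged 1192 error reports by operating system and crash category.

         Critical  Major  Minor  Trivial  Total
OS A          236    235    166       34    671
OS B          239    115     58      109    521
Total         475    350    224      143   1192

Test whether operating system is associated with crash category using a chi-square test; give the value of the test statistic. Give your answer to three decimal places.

Grand total N = 1192.
Expected counts (row total × column total / N):
  OS A, Critical: 671×475/1192 = 267.38674
  OS A, Major: 671×350/1192 = 197.02181
  OS A, Minor: 671×224/1192 = 126.09396
  OS A, Trivial: 671×143/1192 = 80.49748
  OS B, Critical: 521×475/1192 = 207.61326
  OS B, Major: 521×350/1192 = 152.97819
  OS B, Minor: 521×224/1192 = 97.90604
  OS B, Trivial: 521×143/1192 = 62.50252
Contributions (O − E)²/E:
  (236 − 267.38674)²/267.38674 = 3.6843
  (235 − 197.02181)²/197.02181 = 7.3207
  (166 − 126.09396)²/126.09396 = 12.6294
  (34 − 80.49748)²/80.49748 = 26.8582
  (239 − 207.61326)²/207.61326 = 4.7450
  (115 − 152.97819)²/152.97819 = 9.4284
  (58 − 97.90604)²/97.90604 = 16.2655
  (109 − 62.50252)²/62.50252 = 34.5909
χ² = 3.6843 + 7.3207 + 12.6294 + 26.8582 + 4.7450 + 9.4284 + 16.2655 + 34.5909 = 115.522

115.522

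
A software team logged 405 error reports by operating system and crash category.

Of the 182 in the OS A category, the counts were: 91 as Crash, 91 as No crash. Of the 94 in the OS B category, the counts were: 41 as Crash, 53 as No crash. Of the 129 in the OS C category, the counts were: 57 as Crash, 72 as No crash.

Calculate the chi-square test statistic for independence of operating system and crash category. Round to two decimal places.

Row totals: 182, 94, 129. Column totals: 189, 216. Grand total N = 405.
Expected counts (row total × column total / N):
  OS A, Crash: 182×189/405 = 84.933
  OS A, No crash: 182×216/405 = 97.067
  OS B, Crash: 94×189/405 = 43.867
  OS B, No crash: 94×216/405 = 50.133
  OS C, Crash: 129×189/405 = 60.200
  OS C, No crash: 129×216/405 = 68.800
Contributions (O − E)²/E:
  (91 − 84.933)²/84.933 = 0.4334
  (91 − 97.067)²/97.067 = 0.3792
  (41 − 43.867)²/43.867 = 0.1874
  (53 − 50.133)²/50.133 = 0.1640
  (57 − 60.200)²/60.200 = 0.1701
  (72 − 68.800)²/68.800 = 0.1488
χ² = 0.4334 + 0.3792 + 0.1874 + 0.1640 + 0.1701 + 0.1488 = 1.48

1.48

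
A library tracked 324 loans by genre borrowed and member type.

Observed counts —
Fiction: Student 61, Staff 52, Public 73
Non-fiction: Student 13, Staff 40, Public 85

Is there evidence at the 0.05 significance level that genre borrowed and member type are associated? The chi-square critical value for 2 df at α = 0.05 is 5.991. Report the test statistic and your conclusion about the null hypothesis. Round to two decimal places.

27.10; reject H₀

Row totals: 186, 138. Column totals: 74, 92, 158. Grand total N = 324.
Expected counts (row total × column total / N):
  Fiction, Student: 186×74/324 = 42.481
  Fiction, Staff: 186×92/324 = 52.815
  Fiction, Public: 186×158/324 = 90.704
  Non-fiction, Student: 138×74/324 = 31.519
  Non-fiction, Staff: 138×92/324 = 39.185
  Non-fiction, Public: 138×158/324 = 67.296
Contributions (O − E)²/E:
  (61 − 42.481)²/42.481 = 8.0731
  (52 − 52.815)²/52.815 = 0.0126
  (73 − 90.704)²/90.704 = 3.4555
  (13 − 31.519)²/31.519 = 10.8808
  (40 − 39.185)²/39.185 = 0.0170
  (85 − 67.296)²/67.296 = 4.6575
χ² = 8.0731 + 0.0126 + 3.4555 + 10.8808 + 0.0170 + 4.6575 = 27.10
df = (2−1)(3−1) = 2. Since 27.10 > 5.991, reject the null hypothesis of independence at α = 0.05.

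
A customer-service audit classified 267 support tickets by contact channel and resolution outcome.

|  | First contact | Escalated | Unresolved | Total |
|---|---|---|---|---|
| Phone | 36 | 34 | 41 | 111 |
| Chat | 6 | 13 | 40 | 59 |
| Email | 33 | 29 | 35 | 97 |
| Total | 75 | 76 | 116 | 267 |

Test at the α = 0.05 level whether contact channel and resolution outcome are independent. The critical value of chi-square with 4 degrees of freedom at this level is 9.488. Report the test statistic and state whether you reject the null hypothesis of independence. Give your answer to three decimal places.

20.161; reject H₀

Grand total N = 267.
Expected counts (row total × column total / N):
  Phone, First contact: 111×75/267 = 31.17978
  Phone, Escalated: 111×76/267 = 31.59551
  Phone, Unresolved: 111×116/267 = 48.22472
  Chat, First contact: 59×75/267 = 16.57303
  Chat, Escalated: 59×76/267 = 16.79401
  Chat, Unresolved: 59×116/267 = 25.63296
  Email, First contact: 97×75/267 = 27.24719
  Email, Escalated: 97×76/267 = 27.61049
  Email, Unresolved: 97×116/267 = 42.14232
Contributions (O − E)²/E:
  (36 − 31.17978)²/31.17978 = 0.7452
  (34 − 31.59551)²/31.59551 = 0.1830
  (41 − 48.22472)²/48.22472 = 1.0824
  (6 − 16.57303)²/16.57303 = 6.7452
  (13 − 16.79401)²/16.79401 = 0.8571
  (40 − 25.63296)²/25.63296 = 8.0526
  (33 − 27.24719)²/27.24719 = 1.2146
  (29 − 27.61049)²/27.61049 = 0.0699
  (35 − 42.14232)²/42.14232 = 1.2105
χ² = 0.7452 + 0.1830 + 1.0824 + 6.7452 + 0.8571 + 8.0526 + 1.2146 + 0.0699 + 1.2105 = 20.161
df = (3−1)(3−1) = 4. Since 20.161 > 9.488, reject the null hypothesis of independence at α = 0.05.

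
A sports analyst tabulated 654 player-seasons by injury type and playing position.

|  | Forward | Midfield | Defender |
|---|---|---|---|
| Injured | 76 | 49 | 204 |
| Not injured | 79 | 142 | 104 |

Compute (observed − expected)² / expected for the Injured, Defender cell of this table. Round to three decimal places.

Row total (Injured) = 329; column total (Defender) = 308; N = 654.
Expected count E = 329 × 308 / 654 = 154.9419.
Contribution = (O − E)²/E = (204 − 154.9419)² / 154.9419 = 15.533.

15.533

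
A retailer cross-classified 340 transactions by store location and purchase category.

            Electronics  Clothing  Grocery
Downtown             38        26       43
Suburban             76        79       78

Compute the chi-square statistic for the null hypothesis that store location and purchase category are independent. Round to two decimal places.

3.30

Row totals: 107, 233. Column totals: 114, 105, 121. Grand total N = 340.
Expected counts (row total × column total / N):
  Downtown, Electronics: 107×114/340 = 35.876
  Downtown, Clothing: 107×105/340 = 33.044
  Downtown, Grocery: 107×121/340 = 38.079
  Suburban, Electronics: 233×114/340 = 78.124
  Suburban, Clothing: 233×105/340 = 71.956
  Suburban, Grocery: 233×121/340 = 82.921
Contributions (O − E)²/E:
  (38 − 35.876)²/35.876 = 0.1257
  (26 − 33.044)²/33.044 = 1.5016
  (43 − 38.079)²/38.079 = 0.6359
  (76 − 78.124)²/78.124 = 0.0577
  (79 − 71.956)²/71.956 = 0.6896
  (78 − 82.921)²/82.921 = 0.2920
χ² = 0.1257 + 1.5016 + 0.6359 + 0.0577 + 0.6896 + 0.2920 = 3.30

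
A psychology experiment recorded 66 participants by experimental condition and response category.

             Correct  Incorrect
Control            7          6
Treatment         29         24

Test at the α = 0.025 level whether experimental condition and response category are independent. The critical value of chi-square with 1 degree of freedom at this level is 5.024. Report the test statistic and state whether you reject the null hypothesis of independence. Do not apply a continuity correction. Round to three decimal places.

0.003; fail to reject H₀

Row totals: 13, 53. Column totals: 36, 30. Grand total N = 66.
Expected counts (row total × column total / N):
  Control, Correct: 13×36/66 = 7.0909
  Control, Incorrect: 13×30/66 = 5.9091
  Treatment, Correct: 53×36/66 = 28.9091
  Treatment, Incorrect: 53×30/66 = 24.0909
Contributions (O − E)²/E:
  (7 − 7.0909)²/7.0909 = 0.0012
  (6 − 5.9091)²/5.9091 = 0.0014
  (29 − 28.9091)²/28.9091 = 0.0003
  (24 − 24.0909)²/24.0909 = 0.0003
χ² = 0.0012 + 0.0014 + 0.0003 + 0.0003 = 0.003
df = (2−1)(2−1) = 1. Since 0.003 < 5.024, fail to reject the null hypothesis of independence at α = 0.025.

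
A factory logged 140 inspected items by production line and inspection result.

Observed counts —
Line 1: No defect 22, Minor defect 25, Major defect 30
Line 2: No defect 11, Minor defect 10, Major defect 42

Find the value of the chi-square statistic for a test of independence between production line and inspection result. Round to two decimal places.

Row totals: 77, 63. Column totals: 33, 35, 72. Grand total N = 140.
Expected counts (row total × column total / N):
  Line 1, No defect: 77×33/140 = 18.150
  Line 1, Minor defect: 77×35/140 = 19.250
  Line 1, Major defect: 77×72/140 = 39.600
  Line 2, No defect: 63×33/140 = 14.850
  Line 2, Minor defect: 63×35/140 = 15.750
  Line 2, Major defect: 63×72/140 = 32.400
Contributions (O − E)²/E:
  (22 − 18.150)²/18.150 = 0.8167
  (25 − 19.250)²/19.250 = 1.7175
  (30 − 39.600)²/39.600 = 2.3273
  (11 − 14.850)²/14.850 = 0.9981
  (10 − 15.750)²/15.750 = 2.0992
  (42 − 32.400)²/32.400 = 2.8444
χ² = 0.8167 + 1.7175 + 2.3273 + 0.9981 + 2.0992 + 2.8444 = 10.80

10.80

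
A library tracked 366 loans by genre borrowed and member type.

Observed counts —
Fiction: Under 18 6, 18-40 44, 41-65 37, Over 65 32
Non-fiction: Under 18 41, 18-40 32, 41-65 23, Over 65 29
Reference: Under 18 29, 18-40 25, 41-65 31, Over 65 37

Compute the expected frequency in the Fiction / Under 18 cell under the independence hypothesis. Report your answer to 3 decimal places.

Row total (Fiction) = 119; column total (Under 18) = 76; grand total N = 366.
Expected count = (row total × column total) / N = 119 × 76 / 366 = 24.710.

24.710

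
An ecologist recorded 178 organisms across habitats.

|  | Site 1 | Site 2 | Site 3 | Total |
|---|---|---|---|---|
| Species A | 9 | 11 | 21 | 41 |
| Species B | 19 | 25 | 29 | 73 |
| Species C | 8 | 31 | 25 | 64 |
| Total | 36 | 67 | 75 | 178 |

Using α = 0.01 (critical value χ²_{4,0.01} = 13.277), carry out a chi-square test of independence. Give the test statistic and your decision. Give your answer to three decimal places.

Grand total N = 178.
Expected counts (row total × column total / N):
  Species A, Site 1: 41×36/178 = 8.2921
  Species A, Site 2: 41×67/178 = 15.4326
  Species A, Site 3: 41×75/178 = 17.2753
  Species B, Site 1: 73×36/178 = 14.7640
  Species B, Site 2: 73×67/178 = 27.4775
  Species B, Site 3: 73×75/178 = 30.7584
  Species C, Site 1: 64×36/178 = 12.9438
  Species C, Site 2: 64×67/178 = 24.0899
  Species C, Site 3: 64×75/178 = 26.9663
Contributions (O − E)²/E:
  (9 − 8.2921)²/8.2921 = 0.0604
  (11 − 15.4326)²/15.4326 = 1.2731
  (21 − 17.2753)²/17.2753 = 0.8031
  (19 − 14.7640)²/14.7640 = 1.2154
  (25 − 27.4775)²/27.4775 = 0.2234
  (29 − 30.7584)²/30.7584 = 0.1005
  (8 − 12.9438)²/12.9438 = 1.8883
  (31 − 24.0899)²/24.0899 = 1.9821
  (25 − 26.9663)²/26.9663 = 0.1434
χ² = 0.0604 + 1.2731 + 0.8031 + 1.2154 + 0.2234 + 0.1005 + 1.8883 + 1.9821 + 0.1434 = 7.690
df = (3−1)(3−1) = 4. Since 7.690 < 13.277, fail to reject the null hypothesis of independence at α = 0.01.

7.690; fail to reject H₀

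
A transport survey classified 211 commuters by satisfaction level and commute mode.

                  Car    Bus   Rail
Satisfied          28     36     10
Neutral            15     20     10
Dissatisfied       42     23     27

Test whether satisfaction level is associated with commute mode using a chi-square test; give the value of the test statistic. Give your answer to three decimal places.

Row totals: 74, 45, 92. Column totals: 85, 79, 47. Grand total N = 211.
Expected counts (row total × column total / N):
  Satisfied, Car: 74×85/211 = 29.8104
  Satisfied, Bus: 74×79/211 = 27.7062
  Satisfied, Rail: 74×47/211 = 16.4834
  Neutral, Car: 45×85/211 = 18.1280
  Neutral, Bus: 45×79/211 = 16.8483
  Neutral, Rail: 45×47/211 = 10.0237
  Dissatisfied, Car: 92×85/211 = 37.0616
  Dissatisfied, Bus: 92×79/211 = 34.4455
  Dissatisfied, Rail: 92×47/211 = 20.4929
Contributions (O − E)²/E:
  (28 − 29.8104)²/29.8104 = 0.1099
  (36 − 27.7062)²/27.7062 = 2.4827
  (10 − 16.4834)²/16.4834 = 2.5501
  (15 − 18.1280)²/18.1280 = 0.5397
  (20 − 16.8483)²/16.8483 = 0.5896
  (10 − 10.0237)²/10.0237 = 0.0001
  (42 − 37.0616)²/37.0616 = 0.6580
  (23 − 34.4455)²/34.4455 = 3.8031
  (27 − 20.4929)²/20.4929 = 2.0662
χ² = 0.1099 + 2.4827 + 2.5501 + 0.5397 + 0.5896 + 0.0001 + 0.6580 + 3.8031 + 2.0662 = 12.799

12.799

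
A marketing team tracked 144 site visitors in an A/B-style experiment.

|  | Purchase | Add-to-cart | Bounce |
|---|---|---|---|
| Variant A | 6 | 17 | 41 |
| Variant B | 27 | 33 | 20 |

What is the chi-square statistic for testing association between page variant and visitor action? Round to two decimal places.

Row totals: 64, 80. Column totals: 33, 50, 61. Grand total N = 144.
Expected counts (row total × column total / N):
  Variant A, Purchase: 64×33/144 = 14.6667
  Variant A, Add-to-cart: 64×50/144 = 22.2222
  Variant A, Bounce: 64×61/144 = 27.1111
  Variant B, Purchase: 80×33/144 = 18.3333
  Variant B, Add-to-cart: 80×50/144 = 27.7778
  Variant B, Bounce: 80×61/144 = 33.8889
Contributions (O − E)²/E:
  (6 − 14.6667)²/14.6667 = 5.1212
  (17 − 22.2222)²/22.2222 = 1.2272
  (41 − 27.1111)²/27.1111 = 7.1152
  (27 − 18.3333)²/18.3333 = 4.0970
  (33 − 27.7778)²/27.7778 = 0.9818
  (20 − 33.8889)²/33.8889 = 5.6922
χ² = 5.1212 + 1.2272 + 7.1152 + 4.0970 + 0.9818 + 5.6922 = 24.23

24.23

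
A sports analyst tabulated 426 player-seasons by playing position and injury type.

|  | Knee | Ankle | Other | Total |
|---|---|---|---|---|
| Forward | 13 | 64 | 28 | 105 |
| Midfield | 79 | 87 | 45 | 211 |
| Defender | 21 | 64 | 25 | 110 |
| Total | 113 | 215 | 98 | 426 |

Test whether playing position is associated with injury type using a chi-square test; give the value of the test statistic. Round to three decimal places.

27.713

Grand total N = 426.
Expected counts (row total × column total / N):
  Forward, Knee: 105×113/426 = 27.8521
  Forward, Ankle: 105×215/426 = 52.9930
  Forward, Other: 105×98/426 = 24.1549
  Midfield, Knee: 211×113/426 = 55.9695
  Midfield, Ankle: 211×215/426 = 106.4906
  Midfield, Other: 211×98/426 = 48.5399
  Defender, Knee: 110×113/426 = 29.1784
  Defender, Ankle: 110×215/426 = 55.5164
  Defender, Other: 110×98/426 = 25.3052
Contributions (O − E)²/E:
  (13 − 27.8521)²/27.8521 = 7.9199
  (64 − 52.9930)²/52.9930 = 2.2862
  (28 − 24.1549)²/24.1549 = 0.6121
  (79 − 55.9695)²/55.9695 = 9.4767
  (87 − 106.4906)²/106.4906 = 3.5673
  (45 − 48.5399)²/48.5399 = 0.2582
  (21 − 29.1784)²/29.1784 = 2.2923
  (64 − 55.5164)²/55.5164 = 1.2964
  (25 − 25.3052)²/25.3052 = 0.0037
χ² = 7.9199 + 2.2862 + 0.6121 + 9.4767 + 3.5673 + 0.2582 + 2.2923 + 1.2964 + 0.0037 = 27.713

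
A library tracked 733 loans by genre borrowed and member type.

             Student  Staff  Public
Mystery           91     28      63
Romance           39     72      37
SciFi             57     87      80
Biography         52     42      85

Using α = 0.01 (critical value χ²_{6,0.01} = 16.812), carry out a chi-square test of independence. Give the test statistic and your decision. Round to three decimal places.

Row totals: 182, 148, 224, 179. Column totals: 239, 229, 265. Grand total N = 733.
Expected counts (row total × column total / N):
  Mystery, Student: 182×239/733 = 59.3424
  Mystery, Staff: 182×229/733 = 56.8595
  Mystery, Public: 182×265/733 = 65.7981
  Romance, Student: 148×239/733 = 48.2565
  Romance, Staff: 148×229/733 = 46.2374
  Romance, Public: 148×265/733 = 53.5061
  SciFi, Student: 224×239/733 = 73.0368
  SciFi, Staff: 224×229/733 = 69.9809
  SciFi, Public: 224×265/733 = 80.9823
  Biography, Student: 179×239/733 = 58.3643
  Biography, Staff: 179×229/733 = 55.9222
  Biography, Public: 179×265/733 = 64.7135
Contributions (O − E)²/E:
  (91 − 59.3424)²/59.3424 = 16.8885
  (28 − 56.8595)²/56.8595 = 14.6479
  (63 − 65.7981)²/65.7981 = 0.1190
  (39 − 48.2565)²/48.2565 = 1.7756
  (72 − 46.2374)²/46.2374 = 14.3544
  (37 − 53.5061)²/53.5061 = 5.0920
  (57 − 73.0368)²/73.0368 = 3.5212
  (87 − 69.9809)²/69.9809 = 4.1390
  (80 − 80.9823)²/80.9823 = 0.0119
  (52 − 58.3643)²/58.3643 = 0.6940
  (42 − 55.9222)²/55.9222 = 3.4660
  (85 − 64.7135)²/64.7135 = 6.3594
χ² = 16.8885 + 14.6479 + 0.1190 + 1.7756 + 14.3544 + 5.0920 + 3.5212 + 4.1390 + 0.0119 + 0.6940 + 3.4660 + 6.3594 = 71.069
df = (4−1)(3−1) = 6. Since 71.069 > 16.812, reject the null hypothesis of independence at α = 0.01.

71.069; reject H₀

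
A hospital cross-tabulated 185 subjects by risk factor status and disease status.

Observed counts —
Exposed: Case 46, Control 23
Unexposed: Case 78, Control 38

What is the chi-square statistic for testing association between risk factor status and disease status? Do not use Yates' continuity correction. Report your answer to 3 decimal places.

0.006

Row totals: 69, 116. Column totals: 124, 61. Grand total N = 185.
Expected counts (row total × column total / N):
  Exposed, Case: 69×124/185 = 46.2486
  Exposed, Control: 69×61/185 = 22.7514
  Unexposed, Case: 116×124/185 = 77.7514
  Unexposed, Control: 116×61/185 = 38.2486
Contributions (O − E)²/E:
  (46 − 46.2486)²/46.2486 = 0.0013
  (23 − 22.7514)²/22.7514 = 0.0027
  (78 − 77.7514)²/77.7514 = 0.0008
  (38 − 38.2486)²/38.2486 = 0.0016
χ² = 0.0013 + 0.0027 + 0.0008 + 0.0016 = 0.006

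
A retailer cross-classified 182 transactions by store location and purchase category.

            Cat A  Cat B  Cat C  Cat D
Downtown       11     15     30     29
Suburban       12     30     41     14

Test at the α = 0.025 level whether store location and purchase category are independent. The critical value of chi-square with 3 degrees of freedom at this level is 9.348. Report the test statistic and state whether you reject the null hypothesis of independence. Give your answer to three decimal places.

11.238; reject H₀

Row totals: 85, 97. Column totals: 23, 45, 71, 43. Grand total N = 182.
Expected counts (row total × column total / N):
  Downtown, Cat A: 85×23/182 = 10.7418
  Downtown, Cat B: 85×45/182 = 21.0165
  Downtown, Cat C: 85×71/182 = 33.1593
  Downtown, Cat D: 85×43/182 = 20.0824
  Suburban, Cat A: 97×23/182 = 12.2582
  Suburban, Cat B: 97×45/182 = 23.9835
  Suburban, Cat C: 97×71/182 = 37.8407
  Suburban, Cat D: 97×43/182 = 22.9176
Contributions (O − E)²/E:
  (11 − 10.7418)²/10.7418 = 0.0062
  (15 − 21.0165)²/21.0165 = 1.7224
  (30 − 33.1593)²/33.1593 = 0.3010
  (29 − 20.0824)²/20.0824 = 3.9599
  (12 − 12.2582)²/12.2582 = 0.0054
  (30 − 23.9835)²/23.9835 = 1.5093
  (41 − 37.8407)²/37.8407 = 0.2638
  (14 − 22.9176)²/22.9176 = 3.4700
χ² = 0.0062 + 1.7224 + 0.3010 + 3.9599 + 0.0054 + 1.5093 + 0.2638 + 3.4700 = 11.238
df = (2−1)(4−1) = 3. Since 11.238 > 9.348, reject the null hypothesis of independence at α = 0.025.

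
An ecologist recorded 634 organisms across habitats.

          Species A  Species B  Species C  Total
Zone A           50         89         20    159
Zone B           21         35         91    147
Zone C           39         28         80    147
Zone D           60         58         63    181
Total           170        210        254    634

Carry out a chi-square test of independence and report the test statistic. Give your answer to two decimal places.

Grand total N = 634.
Expected counts (row total × column total / N):
  Zone A, Species A: 159×170/634 = 42.634
  Zone A, Species B: 159×210/634 = 52.666
  Zone A, Species C: 159×254/634 = 63.700
  Zone B, Species A: 147×170/634 = 39.416
  Zone B, Species B: 147×210/634 = 48.691
  Zone B, Species C: 147×254/634 = 58.893
  Zone C, Species A: 147×170/634 = 39.416
  Zone C, Species B: 147×210/634 = 48.691
  Zone C, Species C: 147×254/634 = 58.893
  Zone D, Species A: 181×170/634 = 48.533
  Zone D, Species B: 181×210/634 = 59.953
  Zone D, Species C: 181×254/634 = 72.514
Contributions (O − E)²/E:
  (50 − 42.634)²/42.634 = 1.2726
  (89 − 52.666)²/52.666 = 25.0666
  (20 − 63.700)²/63.700 = 29.9794
  (21 − 39.416)²/39.416 = 8.6043
  (35 − 48.691)²/48.691 = 3.8497
  (91 − 58.893)²/58.893 = 17.5039
  (39 − 39.416)²/39.416 = 0.0044
  (28 − 48.691)²/48.691 = 8.7925
  (80 − 58.893)²/58.893 = 7.5647
  (60 − 48.533)²/48.533 = 2.7093
  (58 − 59.953)²/59.953 = 0.0636
  (63 − 72.514)²/72.514 = 1.2483
χ² = 1.2726 + 25.0666 + 29.9794 + 8.6043 + 3.8497 + 17.5039 + 0.0044 + 8.7925 + 7.5647 + 2.7093 + 0.0636 + 1.2483 = 106.66

106.66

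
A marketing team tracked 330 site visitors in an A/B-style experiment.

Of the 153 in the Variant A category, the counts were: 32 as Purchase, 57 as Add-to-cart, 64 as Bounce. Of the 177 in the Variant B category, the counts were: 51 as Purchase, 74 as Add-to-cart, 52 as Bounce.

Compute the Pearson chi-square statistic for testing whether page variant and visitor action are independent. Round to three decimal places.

6.084

Row totals: 153, 177. Column totals: 83, 131, 116. Grand total N = 330.
Expected counts (row total × column total / N):
  Variant A, Purchase: 153×83/330 = 38.4818
  Variant A, Add-to-cart: 153×131/330 = 60.7364
  Variant A, Bounce: 153×116/330 = 53.7818
  Variant B, Purchase: 177×83/330 = 44.5182
  Variant B, Add-to-cart: 177×131/330 = 70.2636
  Variant B, Bounce: 177×116/330 = 62.2182
Contributions (O − E)²/E:
  (32 − 38.4818)²/38.4818 = 1.0918
  (57 − 60.7364)²/60.7364 = 0.2299
  (64 − 53.7818)²/53.7818 = 1.9414
  (51 − 44.5182)²/44.5182 = 0.9437
  (74 − 70.2636)²/70.2636 = 0.1987
  (52 − 62.2182)²/62.2182 = 1.6782
χ² = 1.0918 + 0.2299 + 1.9414 + 0.9437 + 0.1987 + 1.6782 = 6.084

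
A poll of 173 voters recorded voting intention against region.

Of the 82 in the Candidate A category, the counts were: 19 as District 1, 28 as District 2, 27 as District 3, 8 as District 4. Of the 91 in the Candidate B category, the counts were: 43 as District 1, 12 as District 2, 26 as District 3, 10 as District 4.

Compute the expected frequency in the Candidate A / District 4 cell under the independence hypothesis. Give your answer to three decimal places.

8.532

Row total (Candidate A) = 82; column total (District 4) = 18; grand total N = 173.
Expected count = (row total × column total) / N = 82 × 18 / 173 = 8.532.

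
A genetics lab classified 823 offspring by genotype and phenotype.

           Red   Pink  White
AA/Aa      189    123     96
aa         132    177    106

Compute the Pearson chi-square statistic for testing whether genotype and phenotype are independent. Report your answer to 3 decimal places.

20.278

Row totals: 408, 415. Column totals: 321, 300, 202. Grand total N = 823.
Expected counts (row total × column total / N):
  AA/Aa, Red: 408×321/823 = 159.1349
  AA/Aa, Pink: 408×300/823 = 148.7242
  AA/Aa, White: 408×202/823 = 100.1409
  aa, Red: 415×321/823 = 161.8651
  aa, Pink: 415×300/823 = 151.2758
  aa, White: 415×202/823 = 101.8591
Contributions (O − E)²/E:
  (189 − 159.1349)²/159.1349 = 5.6048
  (123 − 148.7242)²/148.7242 = 4.4494
  (96 − 100.1409)²/100.1409 = 0.1712
  (132 − 161.8651)²/161.8651 = 5.5103
  (177 − 151.2758)²/151.2758 = 4.3744
  (106 − 101.8591)²/101.8591 = 0.1683
χ² = 5.6048 + 4.4494 + 0.1712 + 5.5103 + 4.3744 + 0.1683 = 20.278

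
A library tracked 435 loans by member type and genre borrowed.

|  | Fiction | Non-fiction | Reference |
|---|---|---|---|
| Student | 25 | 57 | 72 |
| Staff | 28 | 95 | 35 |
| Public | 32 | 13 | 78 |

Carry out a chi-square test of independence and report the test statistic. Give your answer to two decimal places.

77.29

Row totals: 154, 158, 123. Column totals: 85, 165, 185. Grand total N = 435.
Expected counts (row total × column total / N):
  Student, Fiction: 154×85/435 = 30.092
  Student, Non-fiction: 154×165/435 = 58.414
  Student, Reference: 154×185/435 = 65.494
  Staff, Fiction: 158×85/435 = 30.874
  Staff, Non-fiction: 158×165/435 = 59.931
  Staff, Reference: 158×185/435 = 67.195
  Public, Fiction: 123×85/435 = 24.034
  Public, Non-fiction: 123×165/435 = 46.655
  Public, Reference: 123×185/435 = 52.310
Contributions (O − E)²/E:
  (25 − 30.092)²/30.092 = 0.8616
  (57 − 58.414)²/58.414 = 0.0342
  (72 − 65.494)²/65.494 = 0.6463
  (28 − 30.874)²/30.874 = 0.2675
  (95 − 59.931)²/59.931 = 20.5208
  (35 − 67.195)²/67.195 = 15.4255
  (32 − 24.034)²/24.034 = 2.6403
  (13 − 46.655)²/46.655 = 24.2773
  (78 − 52.310)²/52.310 = 12.6166
χ² = 0.8616 + 0.0342 + 0.6463 + 0.2675 + 20.5208 + 15.4255 + 2.6403 + 24.2773 + 12.6166 = 77.29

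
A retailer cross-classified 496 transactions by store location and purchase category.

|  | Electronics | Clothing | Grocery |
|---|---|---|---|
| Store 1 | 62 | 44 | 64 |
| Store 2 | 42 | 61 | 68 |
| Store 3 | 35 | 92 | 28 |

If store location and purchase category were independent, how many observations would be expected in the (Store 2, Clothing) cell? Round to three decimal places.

Row total (Store 2) = 171; column total (Clothing) = 197; grand total N = 496.
Expected count = (row total × column total) / N = 171 × 197 / 496 = 67.917.

67.917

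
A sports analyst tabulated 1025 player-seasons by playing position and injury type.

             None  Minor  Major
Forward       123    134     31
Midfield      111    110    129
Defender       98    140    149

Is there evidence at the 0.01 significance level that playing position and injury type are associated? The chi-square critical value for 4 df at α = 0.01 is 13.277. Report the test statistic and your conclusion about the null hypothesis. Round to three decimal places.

75.453; reject H₀

Row totals: 288, 350, 387. Column totals: 332, 384, 309. Grand total N = 1025.
Expected counts (row total × column total / N):
  Forward, None: 288×332/1025 = 93.2839
  Forward, Minor: 288×384/1025 = 107.8946
  Forward, Major: 288×309/1025 = 86.8215
  Midfield, None: 350×332/1025 = 113.3659
  Midfield, Minor: 350×384/1025 = 131.1220
  Midfield, Major: 350×309/1025 = 105.5122
  Defender, None: 387×332/1025 = 125.3502
  Defender, Minor: 387×384/1025 = 144.9834
  Defender, Major: 387×309/1025 = 116.6663
Contributions (O − E)²/E:
  (123 − 93.2839)²/93.2839 = 9.4662
  (134 − 107.8946)²/107.8946 = 6.3163
  (31 − 86.8215)²/86.8215 = 35.8902
  (111 − 113.3659)²/113.3659 = 0.0494
  (110 − 131.1220)²/131.1220 = 3.4025
  (129 − 105.5122)²/105.5122 = 5.2286
  (98 − 125.3502)²/125.3502 = 5.9675
  (140 − 144.9834)²/144.9834 = 0.1713
  (149 − 116.6663)²/116.6663 = 8.9612
χ² = 9.4662 + 6.3163 + 35.8902 + 0.0494 + 3.4025 + 5.2286 + 5.9675 + 0.1713 + 8.9612 = 75.453
df = (3−1)(3−1) = 4. Since 75.453 > 13.277, reject the null hypothesis of independence at α = 0.01.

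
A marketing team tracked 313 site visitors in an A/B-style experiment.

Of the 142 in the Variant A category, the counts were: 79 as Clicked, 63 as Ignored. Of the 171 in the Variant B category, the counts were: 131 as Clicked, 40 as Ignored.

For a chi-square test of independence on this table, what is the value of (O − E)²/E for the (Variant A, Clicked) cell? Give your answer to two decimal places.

Row total (Variant A) = 142; column total (Clicked) = 210; N = 313.
Expected count E = 142 × 210 / 313 = 95.272.
Contribution = (O − E)²/E = (79 − 95.272)² / 95.272 = 2.78.

2.78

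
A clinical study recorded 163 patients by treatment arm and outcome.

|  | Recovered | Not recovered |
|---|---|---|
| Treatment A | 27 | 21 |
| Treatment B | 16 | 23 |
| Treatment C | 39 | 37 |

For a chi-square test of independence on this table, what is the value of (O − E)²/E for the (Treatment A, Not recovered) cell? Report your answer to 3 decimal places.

0.341

Row total (Treatment A) = 48; column total (Not recovered) = 81; N = 163.
Expected count E = 48 × 81 / 163 = 23.8528.
Contribution = (O − E)²/E = (21 − 23.8528)² / 23.8528 = 0.341.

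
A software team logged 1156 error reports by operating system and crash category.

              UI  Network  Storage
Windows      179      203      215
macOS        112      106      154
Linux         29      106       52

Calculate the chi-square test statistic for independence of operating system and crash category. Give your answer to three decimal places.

Row totals: 597, 372, 187. Column totals: 320, 415, 421. Grand total N = 1156.
Expected counts (row total × column total / N):
  Windows, UI: 597×320/1156 = 165.2595
  Windows, Network: 597×415/1156 = 214.3209
  Windows, Storage: 597×421/1156 = 217.4196
  macOS, UI: 372×320/1156 = 102.9758
  macOS, Network: 372×415/1156 = 133.5467
  macOS, Storage: 372×421/1156 = 135.4775
  Linux, UI: 187×320/1156 = 51.7647
  Linux, Network: 187×415/1156 = 67.1324
  Linux, Storage: 187×421/1156 = 68.1029
Contributions (O − E)²/E:
  (179 − 165.2595)²/165.2595 = 1.1425
  (203 − 214.3209)²/214.3209 = 0.5980
  (215 − 217.4196)²/217.4196 = 0.0269
  (112 − 102.9758)²/102.9758 = 0.7908
  (106 − 133.5467)²/133.5467 = 5.6821
  (154 − 135.4775)²/135.4775 = 2.5324
  (29 − 51.7647)²/51.7647 = 10.0113
  (106 − 67.1324)²/67.1324 = 22.5031
  (52 − 68.1029)²/68.1029 = 3.8075
χ² = 1.1425 + 0.5980 + 0.0269 + 0.7908 + 5.6821 + 2.5324 + 10.0113 + 22.5031 + 3.8075 = 47.095

47.095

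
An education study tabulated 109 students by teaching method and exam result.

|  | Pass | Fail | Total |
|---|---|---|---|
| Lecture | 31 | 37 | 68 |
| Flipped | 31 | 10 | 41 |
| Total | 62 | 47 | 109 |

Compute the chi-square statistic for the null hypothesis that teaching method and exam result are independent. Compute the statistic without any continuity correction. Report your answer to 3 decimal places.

Grand total N = 109.
Expected counts (row total × column total / N):
  Lecture, Pass: 68×62/109 = 38.6789
  Lecture, Fail: 68×47/109 = 29.3211
  Flipped, Pass: 41×62/109 = 23.3211
  Flipped, Fail: 41×47/109 = 17.6789
Contributions (O − E)²/E:
  (31 − 38.6789)²/38.6789 = 1.5245
  (37 − 29.3211)²/29.3211 = 2.0110
  (31 − 23.3211)²/23.3211 = 2.5284
  (10 − 17.6789)²/17.6789 = 3.3354
χ² = 1.5245 + 2.0110 + 2.5284 + 3.3354 = 9.399

9.399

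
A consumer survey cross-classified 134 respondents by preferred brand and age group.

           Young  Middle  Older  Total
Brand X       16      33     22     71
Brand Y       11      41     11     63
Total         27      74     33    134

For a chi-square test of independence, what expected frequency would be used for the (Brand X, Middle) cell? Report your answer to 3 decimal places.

39.209

Row total (Brand X) = 71; column total (Middle) = 74; grand total N = 134.
Expected count = (row total × column total) / N = 71 × 74 / 134 = 39.209.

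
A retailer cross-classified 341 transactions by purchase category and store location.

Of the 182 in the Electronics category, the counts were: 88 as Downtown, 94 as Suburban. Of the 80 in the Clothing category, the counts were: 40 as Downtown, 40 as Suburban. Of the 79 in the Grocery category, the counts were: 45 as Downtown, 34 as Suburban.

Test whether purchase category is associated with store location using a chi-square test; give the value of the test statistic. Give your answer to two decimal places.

1.66

Row totals: 182, 80, 79. Column totals: 173, 168. Grand total N = 341.
Expected counts (row total × column total / N):
  Electronics, Downtown: 182×173/341 = 92.334
  Electronics, Suburban: 182×168/341 = 89.666
  Clothing, Downtown: 80×173/341 = 40.587
  Clothing, Suburban: 80×168/341 = 39.413
  Grocery, Downtown: 79×173/341 = 40.079
  Grocery, Suburban: 79×168/341 = 38.921
Contributions (O − E)²/E:
  (88 − 92.334)²/92.334 = 0.2034
  (94 − 89.666)²/89.666 = 0.2095
  (40 − 40.587)²/40.587 = 0.0085
  (40 − 39.413)²/39.413 = 0.0087
  (45 − 40.079)²/40.079 = 0.6042
  (34 − 38.921)²/38.921 = 0.6222
χ² = 0.2034 + 0.2095 + 0.0085 + 0.0087 + 0.6042 + 0.6222 = 1.66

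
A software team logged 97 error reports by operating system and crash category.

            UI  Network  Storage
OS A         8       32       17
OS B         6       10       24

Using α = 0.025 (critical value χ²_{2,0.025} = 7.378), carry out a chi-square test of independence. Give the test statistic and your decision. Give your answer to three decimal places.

10.343; reject H₀

Row totals: 57, 40. Column totals: 14, 42, 41. Grand total N = 97.
Expected counts (row total × column total / N):
  OS A, UI: 57×14/97 = 8.2268
  OS A, Network: 57×42/97 = 24.6804
  OS A, Storage: 57×41/97 = 24.0928
  OS B, UI: 40×14/97 = 5.7732
  OS B, Network: 40×42/97 = 17.3196
  OS B, Storage: 40×41/97 = 16.9072
Contributions (O − E)²/E:
  (8 − 8.2268)²/8.2268 = 0.0063
  (32 − 24.6804)²/24.6804 = 2.1708
  (17 − 24.0928)²/24.0928 = 2.0881
  (6 − 5.7732)²/5.7732 = 0.0089
  (10 − 17.3196)²/17.3196 = 3.0934
  (24 − 16.9072)²/16.9072 = 2.9755
χ² = 0.0063 + 2.1708 + 2.0881 + 0.0089 + 3.0934 + 2.9755 = 10.343
df = (2−1)(3−1) = 2. Since 10.343 > 7.378, reject the null hypothesis of independence at α = 0.025.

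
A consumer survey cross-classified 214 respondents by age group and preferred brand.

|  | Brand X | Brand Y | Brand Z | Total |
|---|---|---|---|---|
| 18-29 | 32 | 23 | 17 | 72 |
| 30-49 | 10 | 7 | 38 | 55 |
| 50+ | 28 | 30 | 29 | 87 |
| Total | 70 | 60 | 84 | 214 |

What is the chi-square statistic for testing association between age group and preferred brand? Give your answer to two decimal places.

Grand total N = 214.
Expected counts (row total × column total / N):
  18-29, Brand X: 72×70/214 = 23.5514
  18-29, Brand Y: 72×60/214 = 20.1869
  18-29, Brand Z: 72×84/214 = 28.2617
  30-49, Brand X: 55×70/214 = 17.9907
  30-49, Brand Y: 55×60/214 = 15.4206
  30-49, Brand Z: 55×84/214 = 21.5888
  50+, Brand X: 87×70/214 = 28.4579
  50+, Brand Y: 87×60/214 = 24.3925
  50+, Brand Z: 87×84/214 = 34.1495
Contributions (O − E)²/E:
  (32 − 23.5514)²/23.5514 = 3.0308
  (23 − 20.1869)²/20.1869 = 0.3920
  (17 − 28.2617)²/28.2617 = 4.4876
  (10 − 17.9907)²/17.9907 = 3.5491
  (7 − 15.4206)²/15.4206 = 4.5982
  (38 − 21.5888)²/21.5888 = 12.4753
  (28 − 28.4579)²/28.4579 = 0.0074
  (30 − 24.3925)²/24.3925 = 1.2891
  (29 − 34.1495)²/34.1495 = 0.7765
χ² = 3.0308 + 0.3920 + 4.4876 + 3.5491 + 4.5982 + 12.4753 + 0.0074 + 1.2891 + 0.7765 = 30.61

30.61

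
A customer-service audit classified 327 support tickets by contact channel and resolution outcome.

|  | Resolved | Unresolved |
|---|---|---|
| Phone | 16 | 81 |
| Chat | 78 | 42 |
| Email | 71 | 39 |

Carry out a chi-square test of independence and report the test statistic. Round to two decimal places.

Row totals: 97, 120, 110. Column totals: 165, 162. Grand total N = 327.
Expected counts (row total × column total / N):
  Phone, Resolved: 97×165/327 = 48.945
  Phone, Unresolved: 97×162/327 = 48.055
  Chat, Resolved: 120×165/327 = 60.550
  Chat, Unresolved: 120×162/327 = 59.450
  Email, Resolved: 110×165/327 = 55.505
  Email, Unresolved: 110×162/327 = 54.495
Contributions (O − E)²/E:
  (16 − 48.945)²/48.945 = 22.1754
  (81 − 48.055)²/48.055 = 22.5861
  (78 − 60.550)²/60.550 = 5.0289
  (42 − 59.450)²/59.450 = 5.1220
  (71 − 55.505)²/55.505 = 4.3256
  (39 − 54.495)²/54.495 = 4.4058
χ² = 22.1754 + 22.5861 + 5.0289 + 5.1220 + 4.3256 + 4.4058 = 63.64

63.64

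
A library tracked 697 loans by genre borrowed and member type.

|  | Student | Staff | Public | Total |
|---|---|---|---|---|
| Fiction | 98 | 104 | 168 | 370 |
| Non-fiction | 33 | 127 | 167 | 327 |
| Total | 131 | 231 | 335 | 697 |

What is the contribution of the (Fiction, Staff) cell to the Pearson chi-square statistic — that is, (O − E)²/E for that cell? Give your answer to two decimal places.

2.83

Row total (Fiction) = 370; column total (Staff) = 231; N = 697.
Expected count E = 370 × 231 / 697 = 122.626.
Contribution = (O − E)²/E = (104 − 122.626)² / 122.626 = 2.83.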